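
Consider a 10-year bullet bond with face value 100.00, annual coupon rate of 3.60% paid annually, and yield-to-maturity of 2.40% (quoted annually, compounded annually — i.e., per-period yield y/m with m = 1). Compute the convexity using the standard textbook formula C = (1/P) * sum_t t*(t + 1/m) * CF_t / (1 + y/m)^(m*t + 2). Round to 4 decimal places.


Coupon per period c = face * coupon_rate / m = 3.600000
Periods per year m = 1; per-period yield y/m = 0.024000
Number of cashflows N = 10
Cashflows (t years, CF_t, discount factor 1/(1+y/m)^(m*t), PV):
  t = 1.0000: CF_t = 3.600000, DF = 0.976562, PV = 3.515625
  t = 2.0000: CF_t = 3.600000, DF = 0.953674, PV = 3.433228
  t = 3.0000: CF_t = 3.600000, DF = 0.931323, PV = 3.352761
  t = 4.0000: CF_t = 3.600000, DF = 0.909495, PV = 3.274181
  t = 5.0000: CF_t = 3.600000, DF = 0.888178, PV = 3.197442
  t = 6.0000: CF_t = 3.600000, DF = 0.867362, PV = 3.122502
  t = 7.0000: CF_t = 3.600000, DF = 0.847033, PV = 3.049319
  t = 8.0000: CF_t = 3.600000, DF = 0.827181, PV = 2.977850
  t = 9.0000: CF_t = 3.600000, DF = 0.807794, PV = 2.908057
  t = 10.0000: CF_t = 103.600000, DF = 0.788861, PV = 81.725990
Price P = sum_t PV_t = 110.556955
Convexity numerator sum_t t*(t + 1/m) * CF_t / (1+y/m)^(m*t + 2):
  t = 1.0000: term = 6.705523
  t = 2.0000: term = 19.645086
  t = 3.0000: term = 38.369308
  t = 4.0000: term = 62.450045
  t = 5.0000: term = 91.479558
  t = 6.0000: term = 125.069709
  t = 7.0000: term = 162.851183
  t = 8.0000: term = 204.472747
  t = 9.0000: term = 249.600521
  t = 10.0000: term = 8573.397518
Convexity = (1/P) * sum = 9534.041196 / 110.556955 = 86.236467

Answer: Convexity = 86.2365


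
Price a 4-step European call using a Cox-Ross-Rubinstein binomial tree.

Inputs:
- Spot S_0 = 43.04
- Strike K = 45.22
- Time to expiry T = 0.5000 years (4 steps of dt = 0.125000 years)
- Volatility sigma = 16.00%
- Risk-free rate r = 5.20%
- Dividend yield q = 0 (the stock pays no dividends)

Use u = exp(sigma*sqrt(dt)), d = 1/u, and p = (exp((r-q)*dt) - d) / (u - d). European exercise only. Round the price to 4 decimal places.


dt = T/N = 0.125000
u = exp(sigma*sqrt(dt)) = 1.058199; d = 1/u = 0.945002
p = (exp((r-q)*dt) - d) / (u - d) = 0.543470
Discount per step: exp(-r*dt) = 0.993521
Stock lattice S(k, i) with i counting down-moves:
  k=0: S(0,0) = 43.0400
  k=1: S(1,0) = 45.5449; S(1,1) = 40.6729
  k=2: S(2,0) = 48.1956; S(2,1) = 43.0400; S(2,2) = 38.4359
  k=3: S(3,0) = 51.0005; S(3,1) = 45.5449; S(3,2) = 40.6729; S(3,3) = 36.3220
  k=4: S(4,0) = 53.9687; S(4,1) = 48.1956; S(4,2) = 43.0400; S(4,3) = 38.4359; S(4,4) = 34.3244
Terminal payoffs V(N, i) = max(S_T - K, 0):
  V(4,0) = 8.748691; V(4,1) = 2.975565; V(4,2) = 0.000000; V(4,3) = 0.000000; V(4,4) = 0.000000
Backward induction: V(k, i) = exp(-r*dt) * [p * V(k+1, i) + (1-p) * V(k+1, i+1)].
  V(3,0) = exp(-r*dt) * [p*8.748691 + (1-p)*2.975565] = 6.073482
  V(3,1) = exp(-r*dt) * [p*2.975565 + (1-p)*0.000000] = 1.606654
  V(3,2) = exp(-r*dt) * [p*0.000000 + (1-p)*0.000000] = 0.000000
  V(3,3) = exp(-r*dt) * [p*0.000000 + (1-p)*0.000000] = 0.000000
  V(2,0) = exp(-r*dt) * [p*6.073482 + (1-p)*1.606654] = 4.008106
  V(2,1) = exp(-r*dt) * [p*1.606654 + (1-p)*0.000000] = 0.867512
  V(2,2) = exp(-r*dt) * [p*0.000000 + (1-p)*0.000000] = 0.000000
  V(1,0) = exp(-r*dt) * [p*4.008106 + (1-p)*0.867512] = 2.557653
  V(1,1) = exp(-r*dt) * [p*0.867512 + (1-p)*0.000000] = 0.468413
  V(0,0) = exp(-r*dt) * [p*2.557653 + (1-p)*0.468413] = 1.593462

Answer: Price = V(0,0) = 1.5935


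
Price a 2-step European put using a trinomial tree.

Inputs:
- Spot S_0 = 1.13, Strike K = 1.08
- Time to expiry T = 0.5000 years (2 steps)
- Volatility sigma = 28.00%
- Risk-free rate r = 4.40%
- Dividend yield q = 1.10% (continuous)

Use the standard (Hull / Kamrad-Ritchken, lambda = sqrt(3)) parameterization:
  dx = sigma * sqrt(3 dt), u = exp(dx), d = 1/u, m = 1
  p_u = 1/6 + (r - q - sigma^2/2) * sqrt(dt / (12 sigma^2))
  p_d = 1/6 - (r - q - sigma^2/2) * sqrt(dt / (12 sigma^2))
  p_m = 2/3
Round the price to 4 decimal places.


dt = T/N = 0.250000; dx = sigma*sqrt(3*dt) = 0.242487
u = exp(dx) = 1.274415; d = 1/u = 0.784674
p_u = 0.163471, p_m = 0.666667, p_d = 0.169863
Discount per step: exp(-r*dt) = 0.989060
Stock lattice S(k, j) with j the centered position index:
  k=0: S(0,+0) = 1.1300
  k=1: S(1,-1) = 0.8867; S(1,+0) = 1.1300; S(1,+1) = 1.4401
  k=2: S(2,-2) = 0.6958; S(2,-1) = 0.8867; S(2,+0) = 1.1300; S(2,+1) = 1.4401; S(2,+2) = 1.8353
Terminal payoffs V(N, j) = max(K - S_T, 0):
  V(2,-2) = 0.384244; V(2,-1) = 0.193319; V(2,+0) = 0.000000; V(2,+1) = 0.000000; V(2,+2) = 0.000000
Backward induction: V(k, j) = exp(-r*dt) * [p_u * V(k+1, j+1) + p_m * V(k+1, j) + p_d * V(k+1, j-1)]
  V(1,-1) = exp(-r*dt) * [p_u*0.000000 + p_m*0.193319 + p_d*0.384244] = 0.192024
  V(1,+0) = exp(-r*dt) * [p_u*0.000000 + p_m*0.000000 + p_d*0.193319] = 0.032478
  V(1,+1) = exp(-r*dt) * [p_u*0.000000 + p_m*0.000000 + p_d*0.000000] = 0.000000
  V(0,+0) = exp(-r*dt) * [p_u*0.000000 + p_m*0.032478 + p_d*0.192024] = 0.053676

Answer: Price = V(0,0) = 0.0537


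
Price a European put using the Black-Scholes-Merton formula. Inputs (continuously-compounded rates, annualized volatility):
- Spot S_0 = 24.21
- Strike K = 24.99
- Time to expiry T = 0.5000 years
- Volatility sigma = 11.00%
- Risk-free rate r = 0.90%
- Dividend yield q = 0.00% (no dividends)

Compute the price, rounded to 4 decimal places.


d1 = (ln(S/K) + (r - q + 0.5*sigma^2) * T) / (sigma * sqrt(T)) = -0.31093380
d2 = d1 - sigma * sqrt(T) = -0.38871555
exp(-rT) = 0.99551011; exp(-qT) = 1.00000000
P = K * exp(-rT) * N(-d2) - S_0 * exp(-qT) * N(-d1)
N(-d1) = 0.62207453; N(-d2) = 0.65125671
P = 24.9900 * 0.99551011 * 0.65125671 - 24.2100 * 1.00000000 * 0.62207453 = 1.1414

Answer: Price = 1.1414


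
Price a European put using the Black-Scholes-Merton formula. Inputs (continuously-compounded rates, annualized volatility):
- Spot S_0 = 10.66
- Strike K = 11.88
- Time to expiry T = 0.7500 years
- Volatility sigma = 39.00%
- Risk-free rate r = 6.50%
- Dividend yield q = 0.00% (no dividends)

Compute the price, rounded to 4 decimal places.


d1 = (ln(S/K) + (r - q + 0.5*sigma^2) * T) / (sigma * sqrt(T)) = -0.00761035
d2 = d1 - sigma * sqrt(T) = -0.34536026
exp(-rT) = 0.95241920; exp(-qT) = 1.00000000
P = K * exp(-rT) * N(-d2) - S_0 * exp(-qT) * N(-d1)
N(-d1) = 0.50303606; N(-d2) = 0.63508822
P = 11.8800 * 0.95241920 * 0.63508822 - 10.6600 * 1.00000000 * 0.50303606 = 1.8235

Answer: Price = 1.8235


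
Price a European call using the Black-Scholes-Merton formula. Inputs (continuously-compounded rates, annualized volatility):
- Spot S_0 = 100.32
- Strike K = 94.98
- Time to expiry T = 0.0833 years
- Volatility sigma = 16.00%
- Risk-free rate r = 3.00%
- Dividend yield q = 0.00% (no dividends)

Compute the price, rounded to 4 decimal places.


d1 = (ln(S/K) + (r - q + 0.5*sigma^2) * T) / (sigma * sqrt(T)) = 1.26170440
d2 = d1 - sigma * sqrt(T) = 1.21552562
exp(-rT) = 0.99750412; exp(-qT) = 1.00000000
C = S_0 * exp(-qT) * N(d1) - K * exp(-rT) * N(d2)
N(d1) = 0.89647241; N(d2) = 0.88791716
C = 100.3200 * 1.00000000 * 0.89647241 - 94.9800 * 0.99750412 * 0.88791716 = 5.8102

Answer: Price = 5.8102


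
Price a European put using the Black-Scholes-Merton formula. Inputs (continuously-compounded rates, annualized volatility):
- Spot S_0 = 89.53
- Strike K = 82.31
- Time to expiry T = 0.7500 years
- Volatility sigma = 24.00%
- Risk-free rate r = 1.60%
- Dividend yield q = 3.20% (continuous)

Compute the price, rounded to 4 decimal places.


d1 = (ln(S/K) + (r - q + 0.5*sigma^2) * T) / (sigma * sqrt(T)) = 0.45072368
d2 = d1 - sigma * sqrt(T) = 0.24287758
exp(-rT) = 0.98807171; exp(-qT) = 0.97628571
P = K * exp(-rT) * N(-d2) - S_0 * exp(-qT) * N(-d1)
N(-d1) = 0.32609436; N(-d2) = 0.40405012
P = 82.3100 * 0.98807171 * 0.40405012 - 89.5300 * 0.97628571 * 0.32609436 = 4.3578

Answer: Price = 4.3578


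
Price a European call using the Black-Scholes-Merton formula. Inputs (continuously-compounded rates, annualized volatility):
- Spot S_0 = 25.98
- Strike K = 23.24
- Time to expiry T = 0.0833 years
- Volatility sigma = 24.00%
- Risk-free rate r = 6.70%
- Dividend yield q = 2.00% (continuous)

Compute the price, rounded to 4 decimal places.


Answer: Price = 2.8598

Derivation:
d1 = (ln(S/K) + (r - q + 0.5*sigma^2) * T) / (sigma * sqrt(T)) = 1.70014902
d2 = d1 - sigma * sqrt(T) = 1.63088085
exp(-rT) = 0.99443445; exp(-qT) = 0.99833539
C = S_0 * exp(-qT) * N(d1) - K * exp(-rT) * N(d2)
N(d1) = 0.95544855; N(d2) = 0.94854227
C = 25.9800 * 0.99833539 * 0.95544855 - 23.2400 * 0.99443445 * 0.94854227 = 2.8598


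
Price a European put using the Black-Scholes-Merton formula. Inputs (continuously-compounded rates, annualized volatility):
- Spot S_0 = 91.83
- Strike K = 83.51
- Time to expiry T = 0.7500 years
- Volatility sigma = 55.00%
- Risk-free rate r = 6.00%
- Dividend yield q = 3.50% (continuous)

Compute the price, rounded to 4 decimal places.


d1 = (ln(S/K) + (r - q + 0.5*sigma^2) * T) / (sigma * sqrt(T)) = 0.47691265
d2 = d1 - sigma * sqrt(T) = 0.00059867
exp(-rT) = 0.95599748; exp(-qT) = 0.97409154
P = K * exp(-rT) * N(-d2) - S_0 * exp(-qT) * N(-d1)
N(-d1) = 0.31671216; N(-d2) = 0.49976116
P = 83.5100 * 0.95599748 * 0.49976116 - 91.8300 * 0.97409154 * 0.31671216 = 11.5684

Answer: Price = 11.5684


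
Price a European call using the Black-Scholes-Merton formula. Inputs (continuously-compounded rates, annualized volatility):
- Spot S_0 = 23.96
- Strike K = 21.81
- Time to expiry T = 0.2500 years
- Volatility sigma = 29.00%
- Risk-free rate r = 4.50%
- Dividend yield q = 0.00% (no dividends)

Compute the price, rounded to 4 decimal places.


Answer: Price = 2.8439

Derivation:
d1 = (ln(S/K) + (r - q + 0.5*sigma^2) * T) / (sigma * sqrt(T)) = 0.79848064
d2 = d1 - sigma * sqrt(T) = 0.65348064
exp(-rT) = 0.98881304; exp(-qT) = 1.00000000
C = S_0 * exp(-qT) * N(d1) - K * exp(-rT) * N(d2)
N(d1) = 0.78770419; N(d2) = 0.74327677
C = 23.9600 * 1.00000000 * 0.78770419 - 21.8100 * 0.98881304 * 0.74327677 = 2.8439


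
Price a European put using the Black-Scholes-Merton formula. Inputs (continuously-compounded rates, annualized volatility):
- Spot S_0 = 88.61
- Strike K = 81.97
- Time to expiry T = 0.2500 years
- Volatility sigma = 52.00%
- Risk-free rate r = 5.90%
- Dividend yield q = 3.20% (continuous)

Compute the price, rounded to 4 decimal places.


d1 = (ln(S/K) + (r - q + 0.5*sigma^2) * T) / (sigma * sqrt(T)) = 0.45554381
d2 = d1 - sigma * sqrt(T) = 0.19554381
exp(-rT) = 0.98535825; exp(-qT) = 0.99203191
P = K * exp(-rT) * N(-d2) - S_0 * exp(-qT) * N(-d1)
N(-d1) = 0.32435903; N(-d2) = 0.42248362
P = 81.9700 * 0.98535825 * 0.42248362 - 88.6100 * 0.99203191 * 0.32435903 = 5.6115

Answer: Price = 5.6115


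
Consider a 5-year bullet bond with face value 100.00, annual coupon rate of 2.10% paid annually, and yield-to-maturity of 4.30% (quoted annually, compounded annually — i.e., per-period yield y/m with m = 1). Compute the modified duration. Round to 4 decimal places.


Answer: Modified duration = 4.5887

Derivation:
Coupon per period c = face * coupon_rate / m = 2.100000
Periods per year m = 1; per-period yield y/m = 0.043000
Number of cashflows N = 5
Cashflows (t years, CF_t, discount factor 1/(1+y/m)^(m*t), PV):
  t = 1.0000: CF_t = 2.100000, DF = 0.958773, PV = 2.013423
  t = 2.0000: CF_t = 2.100000, DF = 0.919245, PV = 1.930415
  t = 3.0000: CF_t = 2.100000, DF = 0.881347, PV = 1.850829
  t = 4.0000: CF_t = 2.100000, DF = 0.845012, PV = 1.774525
  t = 5.0000: CF_t = 102.100000, DF = 0.810174, PV = 82.718795
Price P = sum_t PV_t = 90.287987
First compute Macaulay numerator sum_t t * PV_t:
  t * PV_t at t = 1.0000: 2.013423
  t * PV_t at t = 2.0000: 3.860830
  t * PV_t at t = 3.0000: 5.552488
  t * PV_t at t = 4.0000: 7.098099
  t * PV_t at t = 5.0000: 413.593976
Macaulay duration D = 432.118815 / 90.287987 = 4.786006
Modified duration = D / (1 + y/m) = 4.786006 / (1 + 0.043000) = 4.588692


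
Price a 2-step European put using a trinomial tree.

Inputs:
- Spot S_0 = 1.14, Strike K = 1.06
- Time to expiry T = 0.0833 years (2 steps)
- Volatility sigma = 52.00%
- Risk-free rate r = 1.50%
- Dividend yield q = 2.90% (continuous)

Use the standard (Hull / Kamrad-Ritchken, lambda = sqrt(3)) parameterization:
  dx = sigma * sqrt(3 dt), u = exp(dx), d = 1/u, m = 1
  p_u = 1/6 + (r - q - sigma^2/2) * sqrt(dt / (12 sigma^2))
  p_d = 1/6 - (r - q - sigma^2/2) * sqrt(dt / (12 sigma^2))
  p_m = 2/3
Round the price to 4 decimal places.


dt = T/N = 0.041650; dx = sigma*sqrt(3*dt) = 0.183811
u = exp(dx) = 1.201789; d = 1/u = 0.832093
p_u = 0.149763, p_m = 0.666667, p_d = 0.183570
Discount per step: exp(-r*dt) = 0.999375
Stock lattice S(k, j) with j the centered position index:
  k=0: S(0,+0) = 1.1400
  k=1: S(1,-1) = 0.9486; S(1,+0) = 1.1400; S(1,+1) = 1.3700
  k=2: S(2,-2) = 0.7893; S(2,-1) = 0.9486; S(2,+0) = 1.1400; S(2,+1) = 1.3700; S(2,+2) = 1.6465
Terminal payoffs V(N, j) = max(K - S_T, 0):
  V(2,-2) = 0.270688; V(2,-1) = 0.111414; V(2,+0) = 0.000000; V(2,+1) = 0.000000; V(2,+2) = 0.000000
Backward induction: V(k, j) = exp(-r*dt) * [p_u * V(k+1, j+1) + p_m * V(k+1, j) + p_d * V(k+1, j-1)]
  V(1,-1) = exp(-r*dt) * [p_u*0.000000 + p_m*0.111414 + p_d*0.270688] = 0.123889
  V(1,+0) = exp(-r*dt) * [p_u*0.000000 + p_m*0.000000 + p_d*0.111414] = 0.020440
  V(1,+1) = exp(-r*dt) * [p_u*0.000000 + p_m*0.000000 + p_d*0.000000] = 0.000000
  V(0,+0) = exp(-r*dt) * [p_u*0.000000 + p_m*0.020440 + p_d*0.123889] = 0.036346

Answer: Price = V(0,0) = 0.0363


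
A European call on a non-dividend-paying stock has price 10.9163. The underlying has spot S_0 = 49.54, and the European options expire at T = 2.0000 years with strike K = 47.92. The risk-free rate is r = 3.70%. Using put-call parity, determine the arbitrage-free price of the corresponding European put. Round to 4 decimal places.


Put-call parity: C - P = S_0 * exp(-qT) - K * exp(-rT).
S_0 * exp(-qT) = 49.5400 * 1.00000000 = 49.54000000
K * exp(-rT) = 47.9200 * 0.92867169 = 44.50194757
P = C - S*exp(-qT) + K*exp(-rT)
P = 10.9163 - 49.54000000 + 44.50194757 = 5.8782

Answer: Put price = 5.8782


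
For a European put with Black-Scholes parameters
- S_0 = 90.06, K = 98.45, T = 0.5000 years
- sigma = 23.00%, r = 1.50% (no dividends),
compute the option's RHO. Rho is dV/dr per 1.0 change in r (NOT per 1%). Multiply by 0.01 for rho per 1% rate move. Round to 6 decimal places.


Answer: Rho = -35.177940

Derivation:
d1 = -0.4202531759; d2 = -0.5828877356
phi(d1) = 0.3652238232; exp(-qT) = 1.0000000000; exp(-rT) = 0.9925280548
N(-d2) = 0.7200155613
Rho = -K*T*exp(-rT)*N(-d2) = -98.4500 * 0.5000 * 0.9925280548 * 0.7200155613 = -35.177940


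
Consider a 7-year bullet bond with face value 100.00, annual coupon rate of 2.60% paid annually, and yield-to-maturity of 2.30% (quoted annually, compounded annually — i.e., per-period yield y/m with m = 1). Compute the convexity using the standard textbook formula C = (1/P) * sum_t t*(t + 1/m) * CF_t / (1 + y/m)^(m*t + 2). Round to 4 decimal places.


Answer: Convexity = 48.3924

Derivation:
Coupon per period c = face * coupon_rate / m = 2.600000
Periods per year m = 1; per-period yield y/m = 0.023000
Number of cashflows N = 7
Cashflows (t years, CF_t, discount factor 1/(1+y/m)^(m*t), PV):
  t = 1.0000: CF_t = 2.600000, DF = 0.977517, PV = 2.541544
  t = 2.0000: CF_t = 2.600000, DF = 0.955540, PV = 2.484403
  t = 3.0000: CF_t = 2.600000, DF = 0.934056, PV = 2.428547
  t = 4.0000: CF_t = 2.600000, DF = 0.913056, PV = 2.373946
  t = 5.0000: CF_t = 2.600000, DF = 0.892528, PV = 2.320573
  t = 6.0000: CF_t = 2.600000, DF = 0.872461, PV = 2.268400
  t = 7.0000: CF_t = 102.600000, DF = 0.852846, PV = 87.501989
Price P = sum_t PV_t = 101.919401
Convexity numerator sum_t t*(t + 1/m) * CF_t / (1+y/m)^(m*t + 2):
  t = 1.0000: term = 4.857093
  t = 2.0000: term = 14.243675
  t = 3.0000: term = 27.846872
  t = 4.0000: term = 45.367990
  t = 5.0000: term = 66.521980
  t = 6.0000: term = 91.036923
  t = 7.0000: term = 4682.250928
Convexity = (1/P) * sum = 4932.125462 / 101.919401 = 48.392410


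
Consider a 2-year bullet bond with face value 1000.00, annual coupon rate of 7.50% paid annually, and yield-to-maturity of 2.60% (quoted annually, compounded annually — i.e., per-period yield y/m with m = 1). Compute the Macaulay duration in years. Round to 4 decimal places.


Answer: Macaulay duration = 1.9332 years

Derivation:
Coupon per period c = face * coupon_rate / m = 75.000000
Periods per year m = 1; per-period yield y/m = 0.026000
Number of cashflows N = 2
Cashflows (t years, CF_t, discount factor 1/(1+y/m)^(m*t), PV):
  t = 1.0000: CF_t = 75.000000, DF = 0.974659, PV = 73.099415
  t = 2.0000: CF_t = 1075.000000, DF = 0.949960, PV = 1021.206905
Price P = sum_t PV_t = 1094.306320
Macaulay numerator sum_t t * PV_t:
  t * PV_t at t = 1.0000: 73.099415
  t * PV_t at t = 2.0000: 2042.413810
Macaulay duration D = (sum_t t * PV_t) / P = 2115.513225 / 1094.306320 = 1.933200


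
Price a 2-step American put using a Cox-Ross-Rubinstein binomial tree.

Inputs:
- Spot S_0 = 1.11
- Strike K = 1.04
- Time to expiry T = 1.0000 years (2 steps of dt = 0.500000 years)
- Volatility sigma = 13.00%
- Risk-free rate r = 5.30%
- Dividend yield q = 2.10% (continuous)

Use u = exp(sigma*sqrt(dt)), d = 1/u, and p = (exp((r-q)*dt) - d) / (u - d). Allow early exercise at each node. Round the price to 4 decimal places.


dt = T/N = 0.500000
u = exp(sigma*sqrt(dt)) = 1.096281; d = 1/u = 0.912175
p = (exp((r-q)*dt) - d) / (u - d) = 0.564640
Discount per step: exp(-r*dt) = 0.973848
Stock lattice S(k, i) with i counting down-moves:
  k=0: S(0,0) = 1.1100
  k=1: S(1,0) = 1.2169; S(1,1) = 1.0125
  k=2: S(2,0) = 1.3340; S(2,1) = 1.1100; S(2,2) = 0.9236
Terminal payoffs V(N, i) = max(K - S_T, 0):
  V(2,0) = 0.000000; V(2,1) = 0.000000; V(2,2) = 0.116411
Backward induction: V(k, i) = exp(-r*dt) * [p * V(k+1, i) + (1-p) * V(k+1, i+1)]; then take max(V_cont, immediate exercise) for American.
  V(1,0) = exp(-r*dt) * [p*0.000000 + (1-p)*0.000000] = 0.000000; exercise = 0.000000; V(1,0) = max -> 0.000000
  V(1,1) = exp(-r*dt) * [p*0.000000 + (1-p)*0.116411] = 0.049355; exercise = 0.027486; V(1,1) = max -> 0.049355
  V(0,0) = exp(-r*dt) * [p*0.000000 + (1-p)*0.049355] = 0.020925; exercise = 0.000000; V(0,0) = max -> 0.020925

Answer: Price = V(0,0) = 0.0209


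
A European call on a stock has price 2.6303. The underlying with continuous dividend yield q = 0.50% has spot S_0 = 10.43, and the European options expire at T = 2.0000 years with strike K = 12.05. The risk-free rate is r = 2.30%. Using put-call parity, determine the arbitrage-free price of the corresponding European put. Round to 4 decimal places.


Put-call parity: C - P = S_0 * exp(-qT) - K * exp(-rT).
S_0 * exp(-qT) = 10.4300 * 0.99004983 = 10.32621977
K * exp(-rT) = 12.0500 * 0.95504196 = 11.50825564
P = C - S*exp(-qT) + K*exp(-rT)
P = 2.6303 - 10.32621977 + 11.50825564 = 3.8123

Answer: Put price = 3.8123


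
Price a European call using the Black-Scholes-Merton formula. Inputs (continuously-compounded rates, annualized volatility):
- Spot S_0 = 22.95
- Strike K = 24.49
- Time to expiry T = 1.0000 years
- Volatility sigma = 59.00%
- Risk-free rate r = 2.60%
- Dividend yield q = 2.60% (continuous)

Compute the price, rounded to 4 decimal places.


d1 = (ln(S/K) + (r - q + 0.5*sigma^2) * T) / (sigma * sqrt(T)) = 0.18492045
d2 = d1 - sigma * sqrt(T) = -0.40507955
exp(-rT) = 0.97433509; exp(-qT) = 0.97433509
C = S_0 * exp(-qT) * N(d1) - K * exp(-rT) * N(d2)
N(d1) = 0.57335428; N(d2) = 0.34270952
C = 22.9500 * 0.97433509 * 0.57335428 - 24.4900 * 0.97433509 * 0.34270952 = 4.6432

Answer: Price = 4.6432


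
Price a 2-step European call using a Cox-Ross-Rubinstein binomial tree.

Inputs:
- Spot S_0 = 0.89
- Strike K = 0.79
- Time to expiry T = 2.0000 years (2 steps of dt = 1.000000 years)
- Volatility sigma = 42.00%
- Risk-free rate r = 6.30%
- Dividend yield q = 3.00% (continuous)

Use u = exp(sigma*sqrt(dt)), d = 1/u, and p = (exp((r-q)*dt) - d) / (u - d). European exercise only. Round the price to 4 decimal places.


dt = T/N = 1.000000
u = exp(sigma*sqrt(dt)) = 1.521962; d = 1/u = 0.657047
p = (exp((r-q)*dt) - d) / (u - d) = 0.435307
Discount per step: exp(-r*dt) = 0.938943
Stock lattice S(k, i) with i counting down-moves:
  k=0: S(0,0) = 0.8900
  k=1: S(1,0) = 1.3545; S(1,1) = 0.5848
  k=2: S(2,0) = 2.0616; S(2,1) = 0.8900; S(2,2) = 0.3842
Terminal payoffs V(N, i) = max(S_T - K, 0):
  V(2,0) = 1.271567; V(2,1) = 0.100000; V(2,2) = 0.000000
Backward induction: V(k, i) = exp(-r*dt) * [p * V(k+1, i) + (1-p) * V(k+1, i+1)].
  V(1,0) = exp(-r*dt) * [p*1.271567 + (1-p)*0.100000] = 0.572748
  V(1,1) = exp(-r*dt) * [p*0.100000 + (1-p)*0.000000] = 0.040873
  V(0,0) = exp(-r*dt) * [p*0.572748 + (1-p)*0.040873] = 0.255770

Answer: Price = V(0,0) = 0.2558


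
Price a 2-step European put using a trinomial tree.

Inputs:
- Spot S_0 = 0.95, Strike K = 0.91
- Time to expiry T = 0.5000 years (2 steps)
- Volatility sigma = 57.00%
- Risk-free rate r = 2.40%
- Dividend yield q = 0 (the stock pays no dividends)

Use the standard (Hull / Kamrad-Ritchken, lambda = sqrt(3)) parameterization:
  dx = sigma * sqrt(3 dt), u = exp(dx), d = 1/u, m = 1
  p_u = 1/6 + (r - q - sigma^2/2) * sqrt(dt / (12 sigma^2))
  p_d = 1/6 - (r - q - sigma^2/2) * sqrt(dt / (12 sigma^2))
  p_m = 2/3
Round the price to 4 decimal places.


Answer: Price = V(0,0) = 0.1101

Derivation:
dt = T/N = 0.250000; dx = sigma*sqrt(3*dt) = 0.493634
u = exp(dx) = 1.638260; d = 1/u = 0.610404
p_u = 0.131608, p_m = 0.666667, p_d = 0.201726
Discount per step: exp(-r*dt) = 0.994018
Stock lattice S(k, j) with j the centered position index:
  k=0: S(0,+0) = 0.9500
  k=1: S(1,-1) = 0.5799; S(1,+0) = 0.9500; S(1,+1) = 1.5563
  k=2: S(2,-2) = 0.3540; S(2,-1) = 0.5799; S(2,+0) = 0.9500; S(2,+1) = 1.5563; S(2,+2) = 2.5497
Terminal payoffs V(N, j) = max(K - S_T, 0):
  V(2,-2) = 0.556037; V(2,-1) = 0.330116; V(2,+0) = 0.000000; V(2,+1) = 0.000000; V(2,+2) = 0.000000
Backward induction: V(k, j) = exp(-r*dt) * [p_u * V(k+1, j+1) + p_m * V(k+1, j) + p_d * V(k+1, j-1)]
  V(1,-1) = exp(-r*dt) * [p_u*0.000000 + p_m*0.330116 + p_d*0.556037] = 0.330257
  V(1,+0) = exp(-r*dt) * [p_u*0.000000 + p_m*0.000000 + p_d*0.330116] = 0.066195
  V(1,+1) = exp(-r*dt) * [p_u*0.000000 + p_m*0.000000 + p_d*0.000000] = 0.000000
  V(0,+0) = exp(-r*dt) * [p_u*0.000000 + p_m*0.066195 + p_d*0.330257] = 0.110088


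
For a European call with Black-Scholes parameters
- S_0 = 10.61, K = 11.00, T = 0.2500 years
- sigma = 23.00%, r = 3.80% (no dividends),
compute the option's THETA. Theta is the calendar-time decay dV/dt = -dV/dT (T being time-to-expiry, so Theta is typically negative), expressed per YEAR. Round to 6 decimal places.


Answer: Theta = -1.118924

Derivation:
d1 = -0.1737897406; d2 = -0.2887897406
phi(d1) = 0.3929629406; exp(-qT) = 1.0000000000; exp(-rT) = 0.9905449824
Theta = -S*exp(-qT)*phi(d1)*sigma/(2*sqrt(T)) - r*K*exp(-rT)*N(d2) + q*S*exp(-qT)*N(d1)
N(d1) = 0.4310153537; N(d2) = 0.3863711418; sqrt(T) = 0.5000000000
Term 1 = -10.6100 * 1.0000000000 * 0.3929629406 * 0.2300 / (2 * 0.5000000000) = -0.9589474639
Term 2 = -0.0380 * 11.0000 * 0.9905449824 * 0.3863711418 = -0.1599761223
Term 3 = 0 (no dividend yield, q = 0)
Theta = -0.9589474639 + (-0.1599761223) + (0.0000000000) = -1.118924


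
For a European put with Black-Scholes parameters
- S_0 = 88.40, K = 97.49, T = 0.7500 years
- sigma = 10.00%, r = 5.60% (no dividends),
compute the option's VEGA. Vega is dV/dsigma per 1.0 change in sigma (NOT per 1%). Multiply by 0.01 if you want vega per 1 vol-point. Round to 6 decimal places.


Answer: Vega = 25.481133

Derivation:
d1 = -0.6019204376; d2 = -0.6885229779
phi(d1) = 0.3328402480; exp(-qT) = 1.0000000000; exp(-rT) = 0.9588697806
Vega = S * exp(-qT) * phi(d1) * sqrt(T) = 88.4000 * 1.0000000000 * 0.3328402480 * 0.8660254038 = 25.481133


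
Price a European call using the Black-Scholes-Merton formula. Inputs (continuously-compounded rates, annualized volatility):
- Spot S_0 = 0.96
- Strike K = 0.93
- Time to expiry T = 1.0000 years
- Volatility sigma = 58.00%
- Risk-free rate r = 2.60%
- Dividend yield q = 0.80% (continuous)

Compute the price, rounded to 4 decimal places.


Answer: Price = 0.2359

Derivation:
d1 = (ln(S/K) + (r - q + 0.5*sigma^2) * T) / (sigma * sqrt(T)) = 0.37577362
d2 = d1 - sigma * sqrt(T) = -0.20422638
exp(-rT) = 0.97433509; exp(-qT) = 0.99203191
C = S_0 * exp(-qT) * N(d1) - K * exp(-rT) * N(d2)
N(d1) = 0.64645740; N(d2) = 0.41908830
C = 0.9600 * 0.99203191 * 0.64645740 - 0.9300 * 0.97433509 * 0.41908830 = 0.2359


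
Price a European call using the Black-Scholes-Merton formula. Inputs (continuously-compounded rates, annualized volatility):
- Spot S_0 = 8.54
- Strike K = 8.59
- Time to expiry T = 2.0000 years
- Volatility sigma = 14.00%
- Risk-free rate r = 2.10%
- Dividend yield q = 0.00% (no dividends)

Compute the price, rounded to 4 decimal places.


d1 = (ln(S/K) + (r - q + 0.5*sigma^2) * T) / (sigma * sqrt(T)) = 0.28164200
d2 = d1 - sigma * sqrt(T) = 0.08365211
exp(-rT) = 0.95886978; exp(-qT) = 1.00000000
C = S_0 * exp(-qT) * N(d1) - K * exp(-rT) * N(d2)
N(d1) = 0.61089099; N(d2) = 0.53333348
C = 8.5400 * 1.00000000 * 0.61089099 - 8.5900 * 0.95886978 * 0.53333348 = 0.8241

Answer: Price = 0.8241


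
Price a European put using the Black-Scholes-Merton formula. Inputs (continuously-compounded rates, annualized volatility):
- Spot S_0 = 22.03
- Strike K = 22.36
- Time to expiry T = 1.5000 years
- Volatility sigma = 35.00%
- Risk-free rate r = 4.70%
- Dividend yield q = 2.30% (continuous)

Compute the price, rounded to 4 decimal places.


Answer: Price = 3.3559

Derivation:
d1 = (ln(S/K) + (r - q + 0.5*sigma^2) * T) / (sigma * sqrt(T)) = 0.26362695
d2 = d1 - sigma * sqrt(T) = -0.16503376
exp(-rT) = 0.93192774; exp(-qT) = 0.96608834
P = K * exp(-rT) * N(-d2) - S_0 * exp(-qT) * N(-d1)
N(-d1) = 0.39603370; N(-d2) = 0.56554129
P = 22.3600 * 0.93192774 * 0.56554129 - 22.0300 * 0.96608834 * 0.39603370 = 3.3559


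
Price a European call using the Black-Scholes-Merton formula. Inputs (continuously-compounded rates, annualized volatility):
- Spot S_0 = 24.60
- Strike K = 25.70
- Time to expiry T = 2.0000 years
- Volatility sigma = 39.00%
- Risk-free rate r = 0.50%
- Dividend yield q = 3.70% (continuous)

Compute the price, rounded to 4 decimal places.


Answer: Price = 4.0438

Derivation:
d1 = (ln(S/K) + (r - q + 0.5*sigma^2) * T) / (sigma * sqrt(T)) = 0.08042062
d2 = d1 - sigma * sqrt(T) = -0.47112267
exp(-rT) = 0.99004983; exp(-qT) = 0.92867169
C = S_0 * exp(-qT) * N(d1) - K * exp(-rT) * N(d2)
N(d1) = 0.53204863; N(d2) = 0.31877657
C = 24.6000 * 0.92867169 * 0.53204863 - 25.7000 * 0.99004983 * 0.31877657 = 4.0438


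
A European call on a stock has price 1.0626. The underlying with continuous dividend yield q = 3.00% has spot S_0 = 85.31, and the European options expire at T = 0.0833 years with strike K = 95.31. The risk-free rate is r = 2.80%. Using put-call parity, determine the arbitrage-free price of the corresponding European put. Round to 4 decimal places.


Answer: Put price = 11.0535

Derivation:
Put-call parity: C - P = S_0 * exp(-qT) - K * exp(-rT).
S_0 * exp(-qT) = 85.3100 * 0.99750412 = 85.09707647
K * exp(-rT) = 95.3100 * 0.99767032 = 95.08795800
P = C - S*exp(-qT) + K*exp(-rT)
P = 1.0626 - 85.09707647 + 95.08795800 = 11.0535


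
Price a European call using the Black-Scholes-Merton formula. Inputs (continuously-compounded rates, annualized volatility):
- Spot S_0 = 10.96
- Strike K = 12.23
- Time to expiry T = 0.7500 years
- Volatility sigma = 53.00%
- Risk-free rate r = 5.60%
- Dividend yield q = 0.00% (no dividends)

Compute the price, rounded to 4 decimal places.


d1 = (ln(S/K) + (r - q + 0.5*sigma^2) * T) / (sigma * sqrt(T)) = 0.08213152
d2 = d1 - sigma * sqrt(T) = -0.37686194
exp(-rT) = 0.95886978; exp(-qT) = 1.00000000
C = S_0 * exp(-qT) * N(d1) - K * exp(-rT) * N(d2)
N(d1) = 0.53272894; N(d2) = 0.35313810
C = 10.9600 * 1.00000000 * 0.53272894 - 12.2300 * 0.95886978 * 0.35313810 = 1.6975

Answer: Price = 1.6975


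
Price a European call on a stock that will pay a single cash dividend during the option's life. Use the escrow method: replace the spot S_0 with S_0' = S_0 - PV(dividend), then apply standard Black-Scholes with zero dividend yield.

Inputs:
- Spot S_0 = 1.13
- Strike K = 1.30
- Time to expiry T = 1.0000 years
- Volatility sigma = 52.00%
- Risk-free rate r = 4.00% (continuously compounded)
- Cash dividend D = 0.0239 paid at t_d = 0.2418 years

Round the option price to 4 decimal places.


PV(D) = D * exp(-r * t_d) = 0.0239 * 0.99037462 = 0.02366995
S_0' = S_0 - PV(D) = 1.1300 - 0.02366995 = 1.10633005
d1 = (ln(S_0'/K) + (r + sigma^2/2)*T) / (sigma*sqrt(T)) = 0.02670002
d2 = d1 - sigma*sqrt(T) = -0.49329998
exp(-rT) = 0.96078944
N(d1) = 0.51065050; N(d2) = 0.31090032
C = S_0' * N(d1) - K * exp(-rT) * N(d2) = 1.10633005 * 0.51065050 - 1.3000 * 0.96078944 * 0.31090032 = 0.1766

Answer: Price = 0.1766


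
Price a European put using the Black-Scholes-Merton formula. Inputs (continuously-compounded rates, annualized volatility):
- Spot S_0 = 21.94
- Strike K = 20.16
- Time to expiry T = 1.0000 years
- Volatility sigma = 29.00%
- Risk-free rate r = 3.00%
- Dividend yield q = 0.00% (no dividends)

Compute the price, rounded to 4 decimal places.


d1 = (ln(S/K) + (r - q + 0.5*sigma^2) * T) / (sigma * sqrt(T)) = 0.54021038
d2 = d1 - sigma * sqrt(T) = 0.25021038
exp(-rT) = 0.97044553; exp(-qT) = 1.00000000
P = K * exp(-rT) * N(-d2) - S_0 * exp(-qT) * N(-d1)
N(-d1) = 0.29452598; N(-d2) = 0.40121233
P = 20.1600 * 0.97044553 * 0.40121233 - 21.9400 * 1.00000000 * 0.29452598 = 1.3875

Answer: Price = 1.3875


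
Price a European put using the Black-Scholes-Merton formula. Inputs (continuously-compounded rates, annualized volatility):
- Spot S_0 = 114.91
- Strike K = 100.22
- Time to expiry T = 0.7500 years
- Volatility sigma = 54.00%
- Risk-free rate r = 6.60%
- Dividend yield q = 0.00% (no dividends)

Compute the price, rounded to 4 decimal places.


Answer: Price = 11.1634

Derivation:
d1 = (ln(S/K) + (r - q + 0.5*sigma^2) * T) / (sigma * sqrt(T)) = 0.63215887
d2 = d1 - sigma * sqrt(T) = 0.16450515
exp(-rT) = 0.95170516; exp(-qT) = 1.00000000
P = K * exp(-rT) * N(-d2) - S_0 * exp(-qT) * N(-d1)
N(-d1) = 0.26364154; N(-d2) = 0.43466675
P = 100.2200 * 0.95170516 * 0.43466675 - 114.9100 * 1.00000000 * 0.26364154 = 11.1634


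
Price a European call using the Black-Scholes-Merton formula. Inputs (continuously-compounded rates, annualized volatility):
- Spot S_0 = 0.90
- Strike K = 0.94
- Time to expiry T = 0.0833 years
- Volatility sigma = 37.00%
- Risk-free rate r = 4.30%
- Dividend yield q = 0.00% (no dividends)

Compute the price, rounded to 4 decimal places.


d1 = (ln(S/K) + (r - q + 0.5*sigma^2) * T) / (sigma * sqrt(T)) = -0.32027182
d2 = d1 - sigma * sqrt(T) = -0.42706026
exp(-rT) = 0.99642451; exp(-qT) = 1.00000000
C = S_0 * exp(-qT) * N(d1) - K * exp(-rT) * N(d2)
N(d1) = 0.37438114; N(d2) = 0.33466772
C = 0.9000 * 1.00000000 * 0.37438114 - 0.9400 * 0.99642451 * 0.33466772 = 0.0235

Answer: Price = 0.0235


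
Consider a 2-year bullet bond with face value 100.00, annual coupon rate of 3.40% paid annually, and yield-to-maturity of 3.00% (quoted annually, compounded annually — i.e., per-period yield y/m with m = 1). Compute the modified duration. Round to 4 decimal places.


Answer: Modified duration = 1.9099

Derivation:
Coupon per period c = face * coupon_rate / m = 3.400000
Periods per year m = 1; per-period yield y/m = 0.030000
Number of cashflows N = 2
Cashflows (t years, CF_t, discount factor 1/(1+y/m)^(m*t), PV):
  t = 1.0000: CF_t = 3.400000, DF = 0.970874, PV = 3.300971
  t = 2.0000: CF_t = 103.400000, DF = 0.942596, PV = 97.464417
Price P = sum_t PV_t = 100.765388
First compute Macaulay numerator sum_t t * PV_t:
  t * PV_t at t = 1.0000: 3.300971
  t * PV_t at t = 2.0000: 194.928834
Macaulay duration D = 198.229805 / 100.765388 = 1.967241
Modified duration = D / (1 + y/m) = 1.967241 / (1 + 0.030000) = 1.909943


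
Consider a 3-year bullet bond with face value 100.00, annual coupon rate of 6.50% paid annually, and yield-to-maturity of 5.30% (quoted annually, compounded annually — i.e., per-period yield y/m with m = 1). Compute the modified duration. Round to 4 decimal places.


Coupon per period c = face * coupon_rate / m = 6.500000
Periods per year m = 1; per-period yield y/m = 0.053000
Number of cashflows N = 3
Cashflows (t years, CF_t, discount factor 1/(1+y/m)^(m*t), PV):
  t = 1.0000: CF_t = 6.500000, DF = 0.949668, PV = 6.172840
  t = 2.0000: CF_t = 6.500000, DF = 0.901869, PV = 5.862146
  t = 3.0000: CF_t = 106.500000, DF = 0.856475, PV = 91.214629
Price P = sum_t PV_t = 103.249614
First compute Macaulay numerator sum_t t * PV_t:
  t * PV_t at t = 1.0000: 6.172840
  t * PV_t at t = 2.0000: 11.724292
  t * PV_t at t = 3.0000: 273.643886
Macaulay duration D = 291.541017 / 103.249614 = 2.823652
Modified duration = D / (1 + y/m) = 2.823652 / (1 + 0.053000) = 2.681531

Answer: Modified duration = 2.6815


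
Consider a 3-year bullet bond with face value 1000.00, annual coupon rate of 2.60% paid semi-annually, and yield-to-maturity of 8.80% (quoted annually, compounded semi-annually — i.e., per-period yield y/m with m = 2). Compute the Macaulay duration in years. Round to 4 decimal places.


Coupon per period c = face * coupon_rate / m = 13.000000
Periods per year m = 2; per-period yield y/m = 0.044000
Number of cashflows N = 6
Cashflows (t years, CF_t, discount factor 1/(1+y/m)^(m*t), PV):
  t = 0.5000: CF_t = 13.000000, DF = 0.957854, PV = 12.452107
  t = 1.0000: CF_t = 13.000000, DF = 0.917485, PV = 11.927306
  t = 1.5000: CF_t = 13.000000, DF = 0.878817, PV = 11.424622
  t = 2.0000: CF_t = 13.000000, DF = 0.841779, PV = 10.943125
  t = 2.5000: CF_t = 13.000000, DF = 0.806302, PV = 10.481920
  t = 3.0000: CF_t = 1013.000000, DF = 0.772320, PV = 782.359667
Price P = sum_t PV_t = 839.588748
Macaulay numerator sum_t t * PV_t:
  t * PV_t at t = 0.5000: 6.226054
  t * PV_t at t = 1.0000: 11.927306
  t * PV_t at t = 1.5000: 17.136934
  t * PV_t at t = 2.0000: 21.886250
  t * PV_t at t = 2.5000: 26.204801
  t * PV_t at t = 3.0000: 2347.079002
Macaulay duration D = (sum_t t * PV_t) / P = 2430.460346 / 839.588748 = 2.894822

Answer: Macaulay duration = 2.8948 years


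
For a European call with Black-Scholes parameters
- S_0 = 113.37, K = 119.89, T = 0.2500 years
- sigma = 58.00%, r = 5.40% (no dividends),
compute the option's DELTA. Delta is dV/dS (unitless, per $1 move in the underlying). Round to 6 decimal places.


Answer: Delta = 0.499494

Derivation:
d1 = -0.0012684472; d2 = -0.2912684472
phi(d1) = 0.3989419595; exp(-qT) = 1.0000000000; exp(-rT) = 0.9865907163
N(d1) = 0.4994939629
Delta = exp(-qT) * N(d1) = 1.0000000000 * 0.4994939629 = 0.499494


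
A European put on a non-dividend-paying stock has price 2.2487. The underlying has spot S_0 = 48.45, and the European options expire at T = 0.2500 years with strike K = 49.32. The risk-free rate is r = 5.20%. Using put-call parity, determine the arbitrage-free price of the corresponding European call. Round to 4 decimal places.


Answer: Call price = 2.0157

Derivation:
Put-call parity: C - P = S_0 * exp(-qT) - K * exp(-rT).
S_0 * exp(-qT) = 48.4500 * 1.00000000 = 48.45000000
K * exp(-rT) = 49.3200 * 0.98708414 = 48.68298954
C = P + S*exp(-qT) - K*exp(-rT)
C = 2.2487 + 48.45000000 - 48.68298954 = 2.0157


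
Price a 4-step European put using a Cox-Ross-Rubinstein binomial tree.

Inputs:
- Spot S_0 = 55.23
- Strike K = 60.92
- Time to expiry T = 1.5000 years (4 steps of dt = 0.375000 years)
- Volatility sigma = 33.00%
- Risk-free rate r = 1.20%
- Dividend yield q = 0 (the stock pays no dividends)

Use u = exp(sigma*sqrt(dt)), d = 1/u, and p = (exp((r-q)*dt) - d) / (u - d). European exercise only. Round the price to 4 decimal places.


Answer: Price = V(0,0) = 11.9132

Derivation:
dt = T/N = 0.375000
u = exp(sigma*sqrt(dt)) = 1.223949; d = 1/u = 0.817027
p = (exp((r-q)*dt) - d) / (u - d) = 0.460734
Discount per step: exp(-r*dt) = 0.995510
Stock lattice S(k, i) with i counting down-moves:
  k=0: S(0,0) = 55.2300
  k=1: S(1,0) = 67.5987; S(1,1) = 45.1244
  k=2: S(2,0) = 82.7374; S(2,1) = 55.2300; S(2,2) = 36.8679
  k=3: S(3,0) = 101.2664; S(3,1) = 67.5987; S(3,2) = 45.1244; S(3,3) = 30.1221
  k=4: S(4,0) = 123.9450; S(4,1) = 82.7374; S(4,2) = 55.2300; S(4,3) = 36.8679; S(4,4) = 24.6105
Terminal payoffs V(N, i) = max(K - S_T, 0):
  V(4,0) = 0.000000; V(4,1) = 0.000000; V(4,2) = 5.690000; V(4,3) = 24.052129; V(4,4) = 36.309463
Backward induction: V(k, i) = exp(-r*dt) * [p * V(k+1, i) + (1-p) * V(k+1, i+1)].
  V(3,0) = exp(-r*dt) * [p*0.000000 + (1-p)*0.000000] = 0.000000
  V(3,1) = exp(-r*dt) * [p*0.000000 + (1-p)*5.690000] = 3.054646
  V(3,2) = exp(-r*dt) * [p*5.690000 + (1-p)*24.052129] = 15.522064
  V(3,3) = exp(-r*dt) * [p*24.052129 + (1-p)*36.309463] = 30.524423
  V(2,0) = exp(-r*dt) * [p*0.000000 + (1-p)*3.054646] = 1.639871
  V(2,1) = exp(-r*dt) * [p*3.054646 + (1-p)*15.522064] = 9.733999
  V(2,2) = exp(-r*dt) * [p*15.522064 + (1-p)*30.524423] = 23.506309
  V(1,0) = exp(-r*dt) * [p*1.639871 + (1-p)*9.733999] = 5.977798
  V(1,1) = exp(-r*dt) * [p*9.733999 + (1-p)*23.506309] = 17.083886
  V(0,0) = exp(-r*dt) * [p*5.977798 + (1-p)*17.083886] = 11.913203


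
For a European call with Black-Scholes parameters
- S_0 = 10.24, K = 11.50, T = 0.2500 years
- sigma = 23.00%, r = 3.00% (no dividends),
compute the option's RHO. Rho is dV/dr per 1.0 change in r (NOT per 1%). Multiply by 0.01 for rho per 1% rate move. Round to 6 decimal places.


d1 = -0.8863731805; d2 = -1.0013731805
phi(d1) = 0.2693436405; exp(-qT) = 1.0000000000; exp(-rT) = 0.9925280548
N(d2) = 0.1583232126
Rho = K*T*exp(-rT)*N(d2) = 11.5000 * 0.2500 * 0.9925280548 * 0.1583232126 = 0.451778

Answer: Rho = 0.451778


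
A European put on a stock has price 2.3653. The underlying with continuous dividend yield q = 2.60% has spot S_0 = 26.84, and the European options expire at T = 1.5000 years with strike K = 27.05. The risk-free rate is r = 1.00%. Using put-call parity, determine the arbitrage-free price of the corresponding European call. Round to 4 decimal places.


Put-call parity: C - P = S_0 * exp(-qT) - K * exp(-rT).
S_0 * exp(-qT) = 26.8400 * 0.96175071 = 25.81338903
K * exp(-rT) = 27.0500 * 0.98511194 = 26.64727797
C = P + S*exp(-qT) - K*exp(-rT)
C = 2.3653 + 25.81338903 - 26.64727797 = 1.5314

Answer: Call price = 1.5314


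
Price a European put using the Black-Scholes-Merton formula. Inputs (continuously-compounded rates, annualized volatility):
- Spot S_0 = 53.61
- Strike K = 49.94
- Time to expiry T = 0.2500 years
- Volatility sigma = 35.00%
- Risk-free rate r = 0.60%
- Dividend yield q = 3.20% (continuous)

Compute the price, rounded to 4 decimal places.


Answer: Price = 2.1736

Derivation:
d1 = (ln(S/K) + (r - q + 0.5*sigma^2) * T) / (sigma * sqrt(T)) = 0.45557619
d2 = d1 - sigma * sqrt(T) = 0.28057619
exp(-rT) = 0.99850112; exp(-qT) = 0.99203191
P = K * exp(-rT) * N(-d2) - S_0 * exp(-qT) * N(-d1)
N(-d1) = 0.32434738; N(-d2) = 0.38951774
P = 49.9400 * 0.99850112 * 0.38951774 - 53.6100 * 0.99203191 * 0.32434738 = 2.1736


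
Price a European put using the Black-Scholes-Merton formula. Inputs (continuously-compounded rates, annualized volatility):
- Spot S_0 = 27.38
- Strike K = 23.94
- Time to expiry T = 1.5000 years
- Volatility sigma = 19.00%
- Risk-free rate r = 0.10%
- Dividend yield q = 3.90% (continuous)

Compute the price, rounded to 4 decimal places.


Answer: Price = 1.4681

Derivation:
d1 = (ln(S/K) + (r - q + 0.5*sigma^2) * T) / (sigma * sqrt(T)) = 0.44837317
d2 = d1 - sigma * sqrt(T) = 0.21567164
exp(-rT) = 0.99850112; exp(-qT) = 0.94317824
P = K * exp(-rT) * N(-d2) - S_0 * exp(-qT) * N(-d1)
N(-d1) = 0.32694195; N(-d2) = 0.41462185
P = 23.9400 * 0.99850112 * 0.41462185 - 27.3800 * 0.94317824 * 0.32694195 = 1.4681


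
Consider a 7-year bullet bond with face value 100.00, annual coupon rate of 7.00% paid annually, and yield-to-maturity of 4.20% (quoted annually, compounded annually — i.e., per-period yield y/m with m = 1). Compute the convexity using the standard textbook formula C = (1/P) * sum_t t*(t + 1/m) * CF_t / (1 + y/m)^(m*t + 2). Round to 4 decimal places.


Coupon per period c = face * coupon_rate / m = 7.000000
Periods per year m = 1; per-period yield y/m = 0.042000
Number of cashflows N = 7
Cashflows (t years, CF_t, discount factor 1/(1+y/m)^(m*t), PV):
  t = 1.0000: CF_t = 7.000000, DF = 0.959693, PV = 6.717850
  t = 2.0000: CF_t = 7.000000, DF = 0.921010, PV = 6.447073
  t = 3.0000: CF_t = 7.000000, DF = 0.883887, PV = 6.187210
  t = 4.0000: CF_t = 7.000000, DF = 0.848260, PV = 5.937822
  t = 5.0000: CF_t = 7.000000, DF = 0.814069, PV = 5.698485
  t = 6.0000: CF_t = 7.000000, DF = 0.781257, PV = 5.468796
  t = 7.0000: CF_t = 107.000000, DF = 0.749766, PV = 80.225004
Price P = sum_t PV_t = 116.682241
Convexity numerator sum_t t*(t + 1/m) * CF_t / (1+y/m)^(m*t + 2):
  t = 1.0000: term = 12.374421
  t = 2.0000: term = 35.626931
  t = 3.0000: term = 68.381826
  t = 4.0000: term = 109.375921
  t = 5.0000: term = 157.450942
  t = 6.0000: term = 211.546371
  t = 7.0000: term = 4137.731771
Convexity = (1/P) * sum = 4732.488181 / 116.682241 = 40.558770

Answer: Convexity = 40.5588
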